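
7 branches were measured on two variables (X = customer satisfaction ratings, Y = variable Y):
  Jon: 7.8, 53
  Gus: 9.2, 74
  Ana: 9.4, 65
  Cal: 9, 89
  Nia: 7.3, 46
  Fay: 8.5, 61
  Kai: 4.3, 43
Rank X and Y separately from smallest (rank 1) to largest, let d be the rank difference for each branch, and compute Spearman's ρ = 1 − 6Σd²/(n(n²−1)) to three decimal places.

0.857

Ranks of variable 1: 3, 6, 7, 5, 2, 4, 1
Ranks of variable 2: 3, 6, 5, 7, 2, 4, 1
d = r₁ − r₂: 0, 0, 2, -2, 0, 0, 0
d²: 0, 0, 4, 4, 0, 0, 0; Σd² = 8
ρ = 1 − 6·8/(7·48) = 1 − 48/336 = 0.857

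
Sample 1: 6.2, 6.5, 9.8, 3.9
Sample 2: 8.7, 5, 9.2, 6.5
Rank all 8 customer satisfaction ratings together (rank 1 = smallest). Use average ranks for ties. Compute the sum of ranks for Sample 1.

16.5

Sorted (ascending): 3.9, 5, 6.2, 6.5, 6.5, 8.7, 9.2, 9.8
The 2 values of 6.5 occupy positions 4–5 → average rank (4+5)/2 = 4.5.
Sample 1 values → pooled ranks: 6.2→3, 6.5→4.5, 9.8→8, 3.9→1
Rank sum = 3 + 4.5 + 8 + 1 = 16.5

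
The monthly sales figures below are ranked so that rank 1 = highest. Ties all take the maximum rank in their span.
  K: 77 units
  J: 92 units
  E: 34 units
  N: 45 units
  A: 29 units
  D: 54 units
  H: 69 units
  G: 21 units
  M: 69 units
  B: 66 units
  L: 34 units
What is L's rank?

Sorted (descending): 92, 77, 69, 69, 66, 54, 45, 34, 34, 29, 21
The 2 values of 69 occupy positions 3–4 → each gets rank 4.
The 2 values of 34 occupy positions 8–9 → each gets rank 9.
L has value 34 units → rank 9.

9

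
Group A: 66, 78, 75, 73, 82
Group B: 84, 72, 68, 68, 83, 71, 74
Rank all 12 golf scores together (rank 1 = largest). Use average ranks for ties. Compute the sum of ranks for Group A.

Sorted (descending): 84, 83, 82, 78, 75, 74, 73, 72, 71, 68, 68, 66
The 2 values of 68 occupy positions 10–11 → average rank (10+11)/2 = 10.5.
Group A values → pooled ranks: 66→12, 78→4, 75→5, 73→7, 82→3
Rank sum = 12 + 4 + 5 + 7 + 3 = 31

31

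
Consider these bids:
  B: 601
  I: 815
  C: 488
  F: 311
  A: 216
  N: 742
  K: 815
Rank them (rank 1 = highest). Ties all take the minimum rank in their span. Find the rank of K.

Sorted (descending): 815, 815, 742, 601, 488, 311, 216
The 2 values of 815 occupy positions 1–2 → each gets rank 1.
K has value 815 → rank 1.

1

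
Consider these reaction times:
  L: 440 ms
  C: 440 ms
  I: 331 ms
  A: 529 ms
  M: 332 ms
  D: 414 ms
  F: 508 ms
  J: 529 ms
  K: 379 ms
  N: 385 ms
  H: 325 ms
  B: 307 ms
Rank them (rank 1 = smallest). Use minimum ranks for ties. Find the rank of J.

11

Sorted (ascending): 307, 325, 331, 332, 379, 385, 414, 440, 440, 508, 529, 529
The 2 values of 440 occupy positions 8–9 → each gets rank 8.
The 2 values of 529 occupy positions 11–12 → each gets rank 11.
J has value 529 ms → rank 11.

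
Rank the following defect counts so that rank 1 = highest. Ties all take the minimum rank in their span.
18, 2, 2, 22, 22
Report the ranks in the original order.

3, 4, 4, 1, 1

Sorted (descending): 22, 22, 18, 2, 2
The 2 values of 22 occupy positions 1–2 → each gets rank 1.
The 2 values of 2 occupy positions 4–5 → each gets rank 4.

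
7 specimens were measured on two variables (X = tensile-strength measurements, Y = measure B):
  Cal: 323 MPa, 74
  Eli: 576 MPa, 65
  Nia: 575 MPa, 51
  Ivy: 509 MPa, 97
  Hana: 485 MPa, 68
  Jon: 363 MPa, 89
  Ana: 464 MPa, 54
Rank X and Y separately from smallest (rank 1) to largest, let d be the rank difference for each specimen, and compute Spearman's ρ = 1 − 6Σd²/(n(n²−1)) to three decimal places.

Ranks of variable 1: 1, 7, 6, 5, 4, 2, 3
Ranks of variable 2: 5, 3, 1, 7, 4, 6, 2
d = r₁ − r₂: -4, 4, 5, -2, 0, -4, 1
d²: 16, 16, 25, 4, 0, 16, 1; Σd² = 78
ρ = 1 − 6·78/(7·48) = 1 − 468/336 = -0.393

-0.393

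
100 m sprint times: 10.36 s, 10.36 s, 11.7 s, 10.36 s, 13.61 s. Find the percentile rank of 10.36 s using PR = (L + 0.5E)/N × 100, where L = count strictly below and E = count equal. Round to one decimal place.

N = 5.
Strictly below 10.36: 0. Equal to 10.36: 3.
PR = (0 + 0.5·3)/5 × 100 = 30.0

30.0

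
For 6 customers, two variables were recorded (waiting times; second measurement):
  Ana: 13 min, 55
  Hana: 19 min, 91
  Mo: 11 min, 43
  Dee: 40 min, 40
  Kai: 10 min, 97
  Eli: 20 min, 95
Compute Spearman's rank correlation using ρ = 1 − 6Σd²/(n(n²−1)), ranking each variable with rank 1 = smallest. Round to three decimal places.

Ranks of variable 1: 3, 4, 2, 6, 1, 5
Ranks of variable 2: 3, 4, 2, 1, 6, 5
d = r₁ − r₂: 0, 0, 0, 5, -5, 0
d²: 0, 0, 0, 25, 25, 0; Σd² = 50
ρ = 1 − 6·50/(6·35) = 1 − 300/210 = -0.429

-0.429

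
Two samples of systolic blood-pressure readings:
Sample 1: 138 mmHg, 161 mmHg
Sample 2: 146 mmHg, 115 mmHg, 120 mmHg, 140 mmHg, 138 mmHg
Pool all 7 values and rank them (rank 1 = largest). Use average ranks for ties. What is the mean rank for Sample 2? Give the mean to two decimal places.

4.50

Sorted (descending): 161, 146, 140, 138, 138, 120, 115
The 2 values of 138 occupy positions 4–5 → average rank (4+5)/2 = 4.5.
Sample 2 values → pooled ranks: 146→2, 115→7, 120→6, 140→3, 138→4.5
Mean rank = (2 + 7 + 6 + 3 + 4.5) / 5 = 4.50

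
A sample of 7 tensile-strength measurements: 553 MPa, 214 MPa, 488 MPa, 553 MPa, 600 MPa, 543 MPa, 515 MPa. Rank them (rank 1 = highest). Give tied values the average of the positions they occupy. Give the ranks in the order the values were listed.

Sorted (descending): 600, 553, 553, 543, 515, 488, 214
The 2 values of 553 occupy positions 2–3 → average rank (2+3)/2 = 2.5.

2.5, 7, 6, 2.5, 1, 4, 5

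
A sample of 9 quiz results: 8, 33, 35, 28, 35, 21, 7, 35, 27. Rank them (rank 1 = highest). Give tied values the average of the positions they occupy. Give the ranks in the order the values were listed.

Sorted (descending): 35, 35, 35, 33, 28, 27, 21, 8, 7
The 3 values of 35 occupy positions 1–3 → average rank 2.

8, 4, 2, 5, 2, 7, 9, 2, 6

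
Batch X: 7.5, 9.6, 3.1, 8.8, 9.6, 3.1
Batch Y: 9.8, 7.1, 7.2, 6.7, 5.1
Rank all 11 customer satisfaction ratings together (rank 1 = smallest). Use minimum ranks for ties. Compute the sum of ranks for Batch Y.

29

Sorted (ascending): 3.1, 3.1, 5.1, 6.7, 7.1, 7.2, 7.5, 8.8, 9.6, 9.6, 9.8
The 2 values of 3.1 occupy positions 1–2 → each gets rank 1.
The 2 values of 9.6 occupy positions 9–10 → each gets rank 9.
Batch Y values → pooled ranks: 9.8→11, 7.1→5, 7.2→6, 6.7→4, 5.1→3
Rank sum = 11 + 5 + 6 + 4 + 3 = 29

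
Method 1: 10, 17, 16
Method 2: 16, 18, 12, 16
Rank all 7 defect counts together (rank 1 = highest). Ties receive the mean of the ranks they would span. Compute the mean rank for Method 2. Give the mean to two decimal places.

3.75

Sorted (descending): 18, 17, 16, 16, 16, 12, 10
The 3 values of 16 occupy positions 3–5 → average rank 4.
Method 2 values → pooled ranks: 16→4, 18→1, 12→6, 16→4
Mean rank = (4 + 1 + 6 + 4) / 4 = 3.75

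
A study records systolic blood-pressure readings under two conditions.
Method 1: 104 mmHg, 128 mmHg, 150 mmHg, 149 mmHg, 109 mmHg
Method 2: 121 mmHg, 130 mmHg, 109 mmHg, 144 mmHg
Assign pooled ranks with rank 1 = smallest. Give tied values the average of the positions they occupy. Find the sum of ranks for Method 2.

Sorted (ascending): 104, 109, 109, 121, 128, 130, 144, 149, 150
The 2 values of 109 occupy positions 2–3 → average rank (2+3)/2 = 2.5.
Method 2 values → pooled ranks: 121→4, 130→6, 109→2.5, 144→7
Rank sum = 4 + 6 + 2.5 + 7 = 19.5

19.5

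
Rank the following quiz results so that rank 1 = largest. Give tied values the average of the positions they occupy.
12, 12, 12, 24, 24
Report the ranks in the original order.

4, 4, 4, 1.5, 1.5

Sorted (descending): 24, 24, 12, 12, 12
The 2 values of 24 occupy positions 1–2 → average rank (1+2)/2 = 1.5.
The 3 values of 12 occupy positions 3–5 → average rank 4.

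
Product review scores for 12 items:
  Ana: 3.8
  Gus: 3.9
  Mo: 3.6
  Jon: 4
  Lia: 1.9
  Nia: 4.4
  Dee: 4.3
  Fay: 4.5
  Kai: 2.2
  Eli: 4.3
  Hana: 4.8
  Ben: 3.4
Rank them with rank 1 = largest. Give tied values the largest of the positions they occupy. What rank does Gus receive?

7

Sorted (descending): 4.8, 4.5, 4.4, 4.3, 4.3, 4, 3.9, 3.8, 3.6, 3.4, 2.2, 1.9
The 2 values of 4.3 occupy positions 4–5 → each gets rank 5.
Gus has value 3.9 → rank 7.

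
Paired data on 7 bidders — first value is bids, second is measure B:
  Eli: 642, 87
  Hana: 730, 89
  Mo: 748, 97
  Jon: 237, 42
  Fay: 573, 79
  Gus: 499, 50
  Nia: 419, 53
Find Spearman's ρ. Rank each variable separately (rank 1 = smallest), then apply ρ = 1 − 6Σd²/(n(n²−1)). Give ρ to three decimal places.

0.964

Ranks of variable 1: 5, 6, 7, 1, 4, 3, 2
Ranks of variable 2: 5, 6, 7, 1, 4, 2, 3
d = r₁ − r₂: 0, 0, 0, 0, 0, 1, -1
d²: 0, 0, 0, 0, 0, 1, 1; Σd² = 2
ρ = 1 − 6·2/(7·48) = 1 − 12/336 = 0.964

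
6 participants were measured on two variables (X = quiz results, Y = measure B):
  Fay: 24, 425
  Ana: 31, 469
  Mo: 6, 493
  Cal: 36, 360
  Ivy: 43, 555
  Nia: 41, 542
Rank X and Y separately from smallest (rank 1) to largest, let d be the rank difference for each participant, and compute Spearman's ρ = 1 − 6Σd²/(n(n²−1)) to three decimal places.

0.486

Ranks of variable 1: 2, 3, 1, 4, 6, 5
Ranks of variable 2: 2, 3, 4, 1, 6, 5
d = r₁ − r₂: 0, 0, -3, 3, 0, 0
d²: 0, 0, 9, 9, 0, 0; Σd² = 18
ρ = 1 − 6·18/(6·35) = 1 − 108/210 = 0.486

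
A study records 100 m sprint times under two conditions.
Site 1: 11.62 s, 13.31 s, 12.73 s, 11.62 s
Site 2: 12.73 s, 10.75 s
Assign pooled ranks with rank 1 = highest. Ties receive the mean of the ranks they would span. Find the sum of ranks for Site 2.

Sorted (descending): 13.31, 12.73, 12.73, 11.62, 11.62, 10.75
The 2 values of 12.73 occupy positions 2–3 → average rank (2+3)/2 = 2.5.
The 2 values of 11.62 occupy positions 4–5 → average rank (4+5)/2 = 4.5.
Site 2 values → pooled ranks: 12.73→2.5, 10.75→6
Rank sum = 2.5 + 6 = 8.5

8.5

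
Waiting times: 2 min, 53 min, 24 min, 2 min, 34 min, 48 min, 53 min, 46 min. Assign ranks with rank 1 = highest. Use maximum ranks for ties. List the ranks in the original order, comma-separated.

Sorted (descending): 53, 53, 48, 46, 34, 24, 2, 2
The 2 values of 53 occupy positions 1–2 → each gets rank 2.
The 2 values of 2 occupy positions 7–8 → each gets rank 8.

8, 2, 6, 8, 5, 3, 2, 4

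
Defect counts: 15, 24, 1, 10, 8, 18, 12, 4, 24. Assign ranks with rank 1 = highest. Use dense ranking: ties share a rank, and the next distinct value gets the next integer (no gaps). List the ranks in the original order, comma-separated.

Sorted (descending): 24, 24, 18, 15, 12, 10, 8, 4, 1
The 2 values of 24 share dense rank 1.
Remaining distinct values take the next consecutive integers.

3, 1, 8, 5, 6, 2, 4, 7, 1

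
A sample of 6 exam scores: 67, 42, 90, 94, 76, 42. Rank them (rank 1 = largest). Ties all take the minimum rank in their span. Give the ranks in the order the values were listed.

Sorted (descending): 94, 90, 76, 67, 42, 42
The 2 values of 42 occupy positions 5–6 → each gets rank 5.

4, 5, 2, 1, 3, 5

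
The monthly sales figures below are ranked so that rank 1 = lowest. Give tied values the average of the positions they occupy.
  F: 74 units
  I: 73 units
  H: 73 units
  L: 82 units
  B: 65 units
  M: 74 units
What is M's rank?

Sorted (ascending): 65, 73, 73, 74, 74, 82
The 2 values of 73 occupy positions 2–3 → average rank (2+3)/2 = 2.5.
The 2 values of 74 occupy positions 4–5 → average rank (4+5)/2 = 4.5.
M has value 74 units → rank 4.5.

4.5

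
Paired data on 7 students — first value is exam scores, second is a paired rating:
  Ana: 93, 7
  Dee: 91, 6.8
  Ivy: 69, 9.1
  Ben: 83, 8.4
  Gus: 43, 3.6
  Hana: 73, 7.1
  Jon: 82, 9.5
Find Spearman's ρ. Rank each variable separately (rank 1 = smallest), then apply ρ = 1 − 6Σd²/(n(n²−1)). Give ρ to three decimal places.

-0.036

Ranks of variable 1: 7, 6, 2, 5, 1, 3, 4
Ranks of variable 2: 3, 2, 6, 5, 1, 4, 7
d = r₁ − r₂: 4, 4, -4, 0, 0, -1, -3
d²: 16, 16, 16, 0, 0, 1, 9; Σd² = 58
ρ = 1 − 6·58/(7·48) = 1 − 348/336 = -0.036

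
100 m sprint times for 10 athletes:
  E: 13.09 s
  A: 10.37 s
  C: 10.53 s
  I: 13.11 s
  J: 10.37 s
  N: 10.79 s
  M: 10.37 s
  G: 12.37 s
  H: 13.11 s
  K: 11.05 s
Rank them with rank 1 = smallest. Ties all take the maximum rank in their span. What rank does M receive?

3

Sorted (ascending): 10.37, 10.37, 10.37, 10.53, 10.79, 11.05, 12.37, 13.09, 13.11, 13.11
The 3 values of 10.37 occupy positions 1–3 → each gets rank 3.
The 2 values of 13.11 occupy positions 9–10 → each gets rank 10.
M has value 10.37 s → rank 3.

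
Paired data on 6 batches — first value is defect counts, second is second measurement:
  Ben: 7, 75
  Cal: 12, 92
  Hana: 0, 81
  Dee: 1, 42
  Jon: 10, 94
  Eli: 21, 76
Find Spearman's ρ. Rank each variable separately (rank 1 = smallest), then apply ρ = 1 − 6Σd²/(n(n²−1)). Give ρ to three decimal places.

0.314

Ranks of variable 1: 3, 5, 1, 2, 4, 6
Ranks of variable 2: 2, 5, 4, 1, 6, 3
d = r₁ − r₂: 1, 0, -3, 1, -2, 3
d²: 1, 0, 9, 1, 4, 9; Σd² = 24
ρ = 1 − 6·24/(6·35) = 1 − 144/210 = 0.314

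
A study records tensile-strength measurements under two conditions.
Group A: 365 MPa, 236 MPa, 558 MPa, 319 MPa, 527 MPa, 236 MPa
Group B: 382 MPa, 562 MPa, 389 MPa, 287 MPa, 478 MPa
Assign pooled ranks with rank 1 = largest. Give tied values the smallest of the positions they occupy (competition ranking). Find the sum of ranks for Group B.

Sorted (descending): 562, 558, 527, 478, 389, 382, 365, 319, 287, 236, 236
The 2 values of 236 occupy positions 10–11 → each gets rank 10.
Group B values → pooled ranks: 382→6, 562→1, 389→5, 287→9, 478→4
Rank sum = 6 + 1 + 5 + 9 + 4 = 25

25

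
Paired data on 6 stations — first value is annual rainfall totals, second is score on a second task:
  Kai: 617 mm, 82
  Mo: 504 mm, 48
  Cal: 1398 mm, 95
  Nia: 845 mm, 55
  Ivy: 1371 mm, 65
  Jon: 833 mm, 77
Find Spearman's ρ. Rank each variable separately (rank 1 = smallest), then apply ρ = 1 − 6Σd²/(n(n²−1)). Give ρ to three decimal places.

Ranks of variable 1: 2, 1, 6, 4, 5, 3
Ranks of variable 2: 5, 1, 6, 2, 3, 4
d = r₁ − r₂: -3, 0, 0, 2, 2, -1
d²: 9, 0, 0, 4, 4, 1; Σd² = 18
ρ = 1 − 6·18/(6·35) = 1 − 108/210 = 0.486

0.486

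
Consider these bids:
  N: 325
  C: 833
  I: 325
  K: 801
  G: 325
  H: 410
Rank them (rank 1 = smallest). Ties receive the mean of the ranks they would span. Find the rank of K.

Sorted (ascending): 325, 325, 325, 410, 801, 833
The 3 values of 325 occupy positions 1–3 → average rank 2.
K has value 801 → rank 5.

5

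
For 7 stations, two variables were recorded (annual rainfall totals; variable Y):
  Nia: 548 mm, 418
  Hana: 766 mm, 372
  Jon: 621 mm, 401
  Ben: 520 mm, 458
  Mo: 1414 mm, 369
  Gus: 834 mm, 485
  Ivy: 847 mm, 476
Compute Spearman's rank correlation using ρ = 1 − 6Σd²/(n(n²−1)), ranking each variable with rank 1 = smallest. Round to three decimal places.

-0.143

Ranks of variable 1: 2, 4, 3, 1, 7, 5, 6
Ranks of variable 2: 4, 2, 3, 5, 1, 7, 6
d = r₁ − r₂: -2, 2, 0, -4, 6, -2, 0
d²: 4, 4, 0, 16, 36, 4, 0; Σd² = 64
ρ = 1 − 6·64/(7·48) = 1 − 384/336 = -0.143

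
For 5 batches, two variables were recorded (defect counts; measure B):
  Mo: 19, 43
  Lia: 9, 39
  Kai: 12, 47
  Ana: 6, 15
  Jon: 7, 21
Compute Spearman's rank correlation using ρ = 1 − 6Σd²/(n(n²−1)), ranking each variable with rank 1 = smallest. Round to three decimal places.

0.900

Ranks of variable 1: 5, 3, 4, 1, 2
Ranks of variable 2: 4, 3, 5, 1, 2
d = r₁ − r₂: 1, 0, -1, 0, 0
d²: 1, 0, 1, 0, 0; Σd² = 2
ρ = 1 − 6·2/(5·24) = 1 − 12/120 = 0.900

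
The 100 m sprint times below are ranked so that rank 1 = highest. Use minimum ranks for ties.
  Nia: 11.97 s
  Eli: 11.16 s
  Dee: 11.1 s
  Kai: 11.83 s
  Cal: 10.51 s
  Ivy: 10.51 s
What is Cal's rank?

Sorted (descending): 11.97, 11.83, 11.16, 11.1, 10.51, 10.51
The 2 values of 10.51 occupy positions 5–6 → each gets rank 5.
Cal has value 10.51 s → rank 5.

5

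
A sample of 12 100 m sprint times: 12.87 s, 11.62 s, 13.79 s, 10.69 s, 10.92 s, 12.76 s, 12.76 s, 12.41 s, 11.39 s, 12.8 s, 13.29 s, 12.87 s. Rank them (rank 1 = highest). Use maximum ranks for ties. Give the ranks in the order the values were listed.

Sorted (descending): 13.79, 13.29, 12.87, 12.87, 12.8, 12.76, 12.76, 12.41, 11.62, 11.39, 10.92, 10.69
The 2 values of 12.87 occupy positions 3–4 → each gets rank 4.
The 2 values of 12.76 occupy positions 6–7 → each gets rank 7.

4, 9, 1, 12, 11, 7, 7, 8, 10, 5, 2, 4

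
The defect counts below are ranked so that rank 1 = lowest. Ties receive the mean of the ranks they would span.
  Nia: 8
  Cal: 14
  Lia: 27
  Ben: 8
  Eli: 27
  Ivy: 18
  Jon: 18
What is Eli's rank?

Sorted (ascending): 8, 8, 14, 18, 18, 27, 27
The 2 values of 8 occupy positions 1–2 → average rank (1+2)/2 = 1.5.
The 2 values of 18 occupy positions 4–5 → average rank (4+5)/2 = 4.5.
The 2 values of 27 occupy positions 6–7 → average rank (6+7)/2 = 6.5.
Eli has value 27 → rank 6.5.

6.5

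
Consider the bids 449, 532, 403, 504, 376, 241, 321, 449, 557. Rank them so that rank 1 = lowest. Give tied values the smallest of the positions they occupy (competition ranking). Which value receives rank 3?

376

Sorted (ascending): 241, 321, 376, 403, 449, 449, 504, 532, 557
The 2 values of 449 occupy positions 5–6 → each gets rank 5.
Rank 3 → value 376.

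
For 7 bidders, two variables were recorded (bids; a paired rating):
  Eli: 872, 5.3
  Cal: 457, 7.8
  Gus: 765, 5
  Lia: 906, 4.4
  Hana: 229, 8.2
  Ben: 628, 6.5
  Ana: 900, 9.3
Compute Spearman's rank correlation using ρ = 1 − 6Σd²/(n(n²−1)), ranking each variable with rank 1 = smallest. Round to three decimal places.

-0.429

Ranks of variable 1: 5, 2, 4, 7, 1, 3, 6
Ranks of variable 2: 3, 5, 2, 1, 6, 4, 7
d = r₁ − r₂: 2, -3, 2, 6, -5, -1, -1
d²: 4, 9, 4, 36, 25, 1, 1; Σd² = 80
ρ = 1 − 6·80/(7·48) = 1 − 480/336 = -0.429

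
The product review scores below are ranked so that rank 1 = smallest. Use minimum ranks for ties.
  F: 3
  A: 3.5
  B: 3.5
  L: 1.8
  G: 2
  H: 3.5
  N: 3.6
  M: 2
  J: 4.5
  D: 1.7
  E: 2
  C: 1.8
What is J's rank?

Sorted (ascending): 1.7, 1.8, 1.8, 2, 2, 2, 3, 3.5, 3.5, 3.5, 3.6, 4.5
The 2 values of 1.8 occupy positions 2–3 → each gets rank 2.
The 3 values of 2 occupy positions 4–6 → each gets rank 4.
The 3 values of 3.5 occupy positions 8–10 → each gets rank 8.
J has value 4.5 → rank 12.

12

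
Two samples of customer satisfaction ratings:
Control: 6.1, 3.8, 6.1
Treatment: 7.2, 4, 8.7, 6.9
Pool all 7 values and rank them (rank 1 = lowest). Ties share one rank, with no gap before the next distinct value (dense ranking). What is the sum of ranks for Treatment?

17

Sorted (ascending): 3.8, 4, 6.1, 6.1, 6.9, 7.2, 8.7
The 2 values of 6.1 share dense rank 3.
Remaining distinct values take the next consecutive integers.
Treatment values → pooled ranks: 7.2→5, 4→2, 8.7→6, 6.9→4
Rank sum = 5 + 2 + 6 + 4 = 17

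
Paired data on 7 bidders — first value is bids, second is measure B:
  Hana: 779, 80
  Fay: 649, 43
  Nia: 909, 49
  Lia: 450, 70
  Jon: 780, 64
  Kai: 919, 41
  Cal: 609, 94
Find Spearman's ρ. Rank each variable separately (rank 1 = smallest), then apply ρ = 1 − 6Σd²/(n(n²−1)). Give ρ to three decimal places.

Ranks of variable 1: 4, 3, 6, 1, 5, 7, 2
Ranks of variable 2: 6, 2, 3, 5, 4, 1, 7
d = r₁ − r₂: -2, 1, 3, -4, 1, 6, -5
d²: 4, 1, 9, 16, 1, 36, 25; Σd² = 92
ρ = 1 − 6·92/(7·48) = 1 − 552/336 = -0.643

-0.643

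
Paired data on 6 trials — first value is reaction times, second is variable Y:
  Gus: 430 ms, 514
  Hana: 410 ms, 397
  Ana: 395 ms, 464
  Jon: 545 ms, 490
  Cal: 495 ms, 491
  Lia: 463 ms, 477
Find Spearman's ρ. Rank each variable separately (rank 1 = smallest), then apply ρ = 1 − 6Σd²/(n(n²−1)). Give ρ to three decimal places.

0.543

Ranks of variable 1: 3, 2, 1, 6, 5, 4
Ranks of variable 2: 6, 1, 2, 4, 5, 3
d = r₁ − r₂: -3, 1, -1, 2, 0, 1
d²: 9, 1, 1, 4, 0, 1; Σd² = 16
ρ = 1 − 6·16/(6·35) = 1 − 96/210 = 0.543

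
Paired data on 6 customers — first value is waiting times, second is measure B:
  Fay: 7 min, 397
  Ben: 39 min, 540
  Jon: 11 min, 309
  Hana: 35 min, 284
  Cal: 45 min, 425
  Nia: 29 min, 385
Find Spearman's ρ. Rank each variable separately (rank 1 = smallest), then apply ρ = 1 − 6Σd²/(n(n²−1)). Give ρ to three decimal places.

0.429

Ranks of variable 1: 1, 5, 2, 4, 6, 3
Ranks of variable 2: 4, 6, 2, 1, 5, 3
d = r₁ − r₂: -3, -1, 0, 3, 1, 0
d²: 9, 1, 0, 9, 1, 0; Σd² = 20
ρ = 1 − 6·20/(6·35) = 1 − 120/210 = 0.429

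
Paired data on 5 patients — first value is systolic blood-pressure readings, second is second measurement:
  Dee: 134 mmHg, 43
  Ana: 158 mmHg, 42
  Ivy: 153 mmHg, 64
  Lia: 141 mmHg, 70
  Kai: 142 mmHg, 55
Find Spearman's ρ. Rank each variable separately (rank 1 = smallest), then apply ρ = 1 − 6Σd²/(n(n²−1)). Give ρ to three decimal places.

-0.300

Ranks of variable 1: 1, 5, 4, 2, 3
Ranks of variable 2: 2, 1, 4, 5, 3
d = r₁ − r₂: -1, 4, 0, -3, 0
d²: 1, 16, 0, 9, 0; Σd² = 26
ρ = 1 − 6·26/(5·24) = 1 − 156/120 = -0.300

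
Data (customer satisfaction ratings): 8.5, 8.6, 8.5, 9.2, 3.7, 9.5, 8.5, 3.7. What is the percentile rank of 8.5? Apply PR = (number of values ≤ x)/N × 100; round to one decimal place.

62.5

N = 8.
Strictly below 8.5: 2. Equal to 8.5: 3.
PR = 5/8 × 100 = 62.5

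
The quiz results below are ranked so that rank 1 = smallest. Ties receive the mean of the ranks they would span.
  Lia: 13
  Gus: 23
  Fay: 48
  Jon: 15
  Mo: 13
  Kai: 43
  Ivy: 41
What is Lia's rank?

1.5

Sorted (ascending): 13, 13, 15, 23, 41, 43, 48
The 2 values of 13 occupy positions 1–2 → average rank (1+2)/2 = 1.5.
Lia has value 13 → rank 1.5.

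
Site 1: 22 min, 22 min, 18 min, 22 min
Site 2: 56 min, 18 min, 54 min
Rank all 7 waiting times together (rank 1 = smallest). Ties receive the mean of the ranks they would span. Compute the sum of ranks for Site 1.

13.5

Sorted (ascending): 18, 18, 22, 22, 22, 54, 56
The 2 values of 18 occupy positions 1–2 → average rank (1+2)/2 = 1.5.
The 3 values of 22 occupy positions 3–5 → average rank 4.
Site 1 values → pooled ranks: 22→4, 22→4, 18→1.5, 22→4
Rank sum = 4 + 4 + 1.5 + 4 = 13.5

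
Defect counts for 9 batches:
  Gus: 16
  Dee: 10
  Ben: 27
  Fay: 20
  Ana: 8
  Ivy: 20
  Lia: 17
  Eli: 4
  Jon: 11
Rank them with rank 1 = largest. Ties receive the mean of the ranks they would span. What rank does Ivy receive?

2.5

Sorted (descending): 27, 20, 20, 17, 16, 11, 10, 8, 4
The 2 values of 20 occupy positions 2–3 → average rank (2+3)/2 = 2.5.
Ivy has value 20 → rank 2.5.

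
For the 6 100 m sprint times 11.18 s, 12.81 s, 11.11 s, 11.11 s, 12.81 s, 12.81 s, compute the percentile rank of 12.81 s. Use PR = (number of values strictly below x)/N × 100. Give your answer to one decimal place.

50.0

N = 6.
Strictly below 12.81: 3. Equal to 12.81: 3.
PR = 3/6 × 100 = 50.0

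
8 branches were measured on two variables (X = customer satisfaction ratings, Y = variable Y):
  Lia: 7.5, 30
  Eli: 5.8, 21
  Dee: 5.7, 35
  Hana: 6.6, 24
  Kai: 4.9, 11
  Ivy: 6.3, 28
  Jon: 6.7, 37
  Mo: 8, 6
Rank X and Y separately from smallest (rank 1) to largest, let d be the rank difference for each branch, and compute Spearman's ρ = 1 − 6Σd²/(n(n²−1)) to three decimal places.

Ranks of variable 1: 7, 3, 2, 5, 1, 4, 6, 8
Ranks of variable 2: 6, 3, 7, 4, 2, 5, 8, 1
d = r₁ − r₂: 1, 0, -5, 1, -1, -1, -2, 7
d²: 1, 0, 25, 1, 1, 1, 4, 49; Σd² = 82
ρ = 1 − 6·82/(8·63) = 1 − 492/504 = 0.024

0.024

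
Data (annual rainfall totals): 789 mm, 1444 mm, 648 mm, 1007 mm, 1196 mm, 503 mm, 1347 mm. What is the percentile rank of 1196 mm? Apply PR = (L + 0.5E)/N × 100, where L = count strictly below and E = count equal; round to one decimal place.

64.3

N = 7.
Strictly below 1196: 4. Equal to 1196: 1.
PR = (4 + 0.5·1)/7 × 100 = 64.3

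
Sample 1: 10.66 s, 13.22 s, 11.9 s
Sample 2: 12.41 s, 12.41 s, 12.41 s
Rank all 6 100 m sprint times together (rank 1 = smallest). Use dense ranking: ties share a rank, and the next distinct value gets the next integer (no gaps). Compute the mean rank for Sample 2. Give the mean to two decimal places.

3.00

Sorted (ascending): 10.66, 11.9, 12.41, 12.41, 12.41, 13.22
The 3 values of 12.41 share dense rank 3.
Remaining distinct values take the next consecutive integers.
Sample 2 values → pooled ranks: 12.41→3, 12.41→3, 12.41→3
Mean rank = (3 + 3 + 3) / 3 = 3.00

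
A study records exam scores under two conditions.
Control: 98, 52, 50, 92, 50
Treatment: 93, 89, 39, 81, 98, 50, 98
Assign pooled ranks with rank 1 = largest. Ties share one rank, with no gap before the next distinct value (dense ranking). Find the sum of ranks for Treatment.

Sorted (descending): 98, 98, 98, 93, 92, 89, 81, 52, 50, 50, 50, 39
The 3 values of 98 share dense rank 1.
The 3 values of 50 share dense rank 7.
Remaining distinct values take the next consecutive integers.
Treatment values → pooled ranks: 93→2, 89→4, 39→8, 81→5, 98→1, 50→7, 98→1
Rank sum = 2 + 4 + 8 + 5 + 1 + 7 + 1 = 28

28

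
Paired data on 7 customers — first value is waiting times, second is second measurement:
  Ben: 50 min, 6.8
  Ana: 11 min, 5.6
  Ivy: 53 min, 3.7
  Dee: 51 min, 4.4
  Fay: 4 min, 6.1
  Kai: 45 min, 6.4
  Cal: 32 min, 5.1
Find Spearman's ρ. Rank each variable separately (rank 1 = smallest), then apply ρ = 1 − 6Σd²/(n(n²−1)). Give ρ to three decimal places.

-0.429

Ranks of variable 1: 5, 2, 7, 6, 1, 4, 3
Ranks of variable 2: 7, 4, 1, 2, 5, 6, 3
d = r₁ − r₂: -2, -2, 6, 4, -4, -2, 0
d²: 4, 4, 36, 16, 16, 4, 0; Σd² = 80
ρ = 1 − 6·80/(7·48) = 1 − 480/336 = -0.429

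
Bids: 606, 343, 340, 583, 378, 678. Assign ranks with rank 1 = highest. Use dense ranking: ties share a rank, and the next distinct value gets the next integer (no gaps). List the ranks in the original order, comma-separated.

Sorted (descending): 678, 606, 583, 378, 343, 340
No ties — each value takes its position as its rank.

2, 5, 6, 3, 4, 1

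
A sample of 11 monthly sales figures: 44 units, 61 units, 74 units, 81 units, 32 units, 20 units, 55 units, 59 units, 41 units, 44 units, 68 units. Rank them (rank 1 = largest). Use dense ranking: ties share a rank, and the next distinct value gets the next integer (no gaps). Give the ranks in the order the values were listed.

Sorted (descending): 81, 74, 68, 61, 59, 55, 44, 44, 41, 32, 20
The 2 values of 44 share dense rank 7.
Remaining distinct values take the next consecutive integers.

7, 4, 2, 1, 9, 10, 6, 5, 8, 7, 3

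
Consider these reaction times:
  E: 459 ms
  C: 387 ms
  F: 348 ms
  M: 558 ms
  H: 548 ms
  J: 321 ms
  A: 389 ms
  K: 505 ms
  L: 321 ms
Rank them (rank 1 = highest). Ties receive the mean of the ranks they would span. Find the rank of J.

Sorted (descending): 558, 548, 505, 459, 389, 387, 348, 321, 321
The 2 values of 321 occupy positions 8–9 → average rank (8+9)/2 = 8.5.
J has value 321 ms → rank 8.5.

8.5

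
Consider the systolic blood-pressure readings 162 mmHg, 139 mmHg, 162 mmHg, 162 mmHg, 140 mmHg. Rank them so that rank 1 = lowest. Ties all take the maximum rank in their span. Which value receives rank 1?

139

Sorted (ascending): 139, 140, 162, 162, 162
The 3 values of 162 occupy positions 3–5 → each gets rank 5.
Rank 1 → value 139.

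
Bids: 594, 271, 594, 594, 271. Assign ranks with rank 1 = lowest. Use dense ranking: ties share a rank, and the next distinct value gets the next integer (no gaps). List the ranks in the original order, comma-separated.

2, 1, 2, 2, 1

Sorted (ascending): 271, 271, 594, 594, 594
The 2 values of 271 share dense rank 1.
The 3 values of 594 share dense rank 2.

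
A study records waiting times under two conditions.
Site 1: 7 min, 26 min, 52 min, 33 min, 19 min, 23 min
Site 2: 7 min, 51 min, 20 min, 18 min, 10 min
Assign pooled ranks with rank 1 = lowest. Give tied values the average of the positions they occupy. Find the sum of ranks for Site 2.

24.5

Sorted (ascending): 7, 7, 10, 18, 19, 20, 23, 26, 33, 51, 52
The 2 values of 7 occupy positions 1–2 → average rank (1+2)/2 = 1.5.
Site 2 values → pooled ranks: 7→1.5, 51→10, 20→6, 18→4, 10→3
Rank sum = 1.5 + 10 + 6 + 4 + 3 = 24.5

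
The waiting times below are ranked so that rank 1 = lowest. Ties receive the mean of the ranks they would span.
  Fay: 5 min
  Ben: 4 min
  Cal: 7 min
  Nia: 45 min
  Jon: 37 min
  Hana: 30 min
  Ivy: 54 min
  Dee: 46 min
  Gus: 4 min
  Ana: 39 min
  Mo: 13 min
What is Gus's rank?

1.5

Sorted (ascending): 4, 4, 5, 7, 13, 30, 37, 39, 45, 46, 54
The 2 values of 4 occupy positions 1–2 → average rank (1+2)/2 = 1.5.
Gus has value 4 min → rank 1.5.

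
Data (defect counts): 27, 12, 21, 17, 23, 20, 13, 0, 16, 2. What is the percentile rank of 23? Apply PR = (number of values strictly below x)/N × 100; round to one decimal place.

N = 10.
Strictly below 23: 8. Equal to 23: 1.
PR = 8/10 × 100 = 80.0

80.0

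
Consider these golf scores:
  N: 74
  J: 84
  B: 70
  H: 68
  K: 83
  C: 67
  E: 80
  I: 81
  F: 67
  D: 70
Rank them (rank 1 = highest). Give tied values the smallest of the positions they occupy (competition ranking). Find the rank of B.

6

Sorted (descending): 84, 83, 81, 80, 74, 70, 70, 68, 67, 67
The 2 values of 70 occupy positions 6–7 → each gets rank 6.
The 2 values of 67 occupy positions 9–10 → each gets rank 9.
B has value 70 → rank 6.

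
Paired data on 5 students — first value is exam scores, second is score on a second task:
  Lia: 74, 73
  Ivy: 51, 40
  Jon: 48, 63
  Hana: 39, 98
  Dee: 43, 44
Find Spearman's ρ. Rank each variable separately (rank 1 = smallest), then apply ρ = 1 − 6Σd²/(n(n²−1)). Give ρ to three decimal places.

-0.300

Ranks of variable 1: 5, 4, 3, 1, 2
Ranks of variable 2: 4, 1, 3, 5, 2
d = r₁ − r₂: 1, 3, 0, -4, 0
d²: 1, 9, 0, 16, 0; Σd² = 26
ρ = 1 − 6·26/(5·24) = 1 − 156/120 = -0.300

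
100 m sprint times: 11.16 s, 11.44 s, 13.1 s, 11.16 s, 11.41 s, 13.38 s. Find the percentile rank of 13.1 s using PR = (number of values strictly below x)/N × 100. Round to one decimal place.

66.7

N = 6.
Strictly below 13.1: 4. Equal to 13.1: 1.
PR = 4/6 × 100 = 66.7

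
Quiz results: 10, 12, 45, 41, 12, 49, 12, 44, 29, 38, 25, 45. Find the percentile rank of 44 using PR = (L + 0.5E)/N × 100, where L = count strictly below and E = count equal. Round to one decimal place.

N = 12.
Strictly below 44: 8. Equal to 44: 1.
PR = (8 + 0.5·1)/12 × 100 = 70.8

70.8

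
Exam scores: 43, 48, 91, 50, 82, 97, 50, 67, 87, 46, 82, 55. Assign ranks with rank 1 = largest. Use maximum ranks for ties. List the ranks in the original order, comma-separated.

Sorted (descending): 97, 91, 87, 82, 82, 67, 55, 50, 50, 48, 46, 43
The 2 values of 82 occupy positions 4–5 → each gets rank 5.
The 2 values of 50 occupy positions 8–9 → each gets rank 9.

12, 10, 2, 9, 5, 1, 9, 6, 3, 11, 5, 7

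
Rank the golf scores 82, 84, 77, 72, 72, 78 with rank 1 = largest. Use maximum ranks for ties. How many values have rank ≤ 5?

Sorted (descending): 84, 82, 78, 77, 72, 72
The 2 values of 72 occupy positions 5–6 → each gets rank 6.
Ranks ≤ 5: {1, 2, 3, 4} → 4 values.

4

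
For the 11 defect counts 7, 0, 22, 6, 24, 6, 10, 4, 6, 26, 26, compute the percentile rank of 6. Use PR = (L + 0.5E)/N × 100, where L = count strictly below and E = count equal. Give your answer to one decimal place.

31.8

N = 11.
Strictly below 6: 2. Equal to 6: 3.
PR = (2 + 0.5·3)/11 × 100 = 31.8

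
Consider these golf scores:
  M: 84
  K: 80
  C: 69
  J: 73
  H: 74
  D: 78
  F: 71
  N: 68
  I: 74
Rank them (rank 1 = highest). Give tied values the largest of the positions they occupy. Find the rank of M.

1

Sorted (descending): 84, 80, 78, 74, 74, 73, 71, 69, 68
The 2 values of 74 occupy positions 4–5 → each gets rank 5.
M has value 84 → rank 1.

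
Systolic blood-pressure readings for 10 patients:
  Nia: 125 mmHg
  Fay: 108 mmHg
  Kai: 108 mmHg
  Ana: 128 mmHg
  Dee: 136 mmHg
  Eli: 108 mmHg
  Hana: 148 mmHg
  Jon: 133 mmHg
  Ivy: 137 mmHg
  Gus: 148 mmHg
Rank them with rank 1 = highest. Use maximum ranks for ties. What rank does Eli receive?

Sorted (descending): 148, 148, 137, 136, 133, 128, 125, 108, 108, 108
The 2 values of 148 occupy positions 1–2 → each gets rank 2.
The 3 values of 108 occupy positions 8–10 → each gets rank 10.
Eli has value 108 mmHg → rank 10.

10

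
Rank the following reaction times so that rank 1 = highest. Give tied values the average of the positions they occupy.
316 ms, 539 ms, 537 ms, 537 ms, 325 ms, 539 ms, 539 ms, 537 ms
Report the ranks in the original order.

8, 2, 5, 5, 7, 2, 2, 5

Sorted (descending): 539, 539, 539, 537, 537, 537, 325, 316
The 3 values of 539 occupy positions 1–3 → average rank 2.
The 3 values of 537 occupy positions 4–6 → average rank 5.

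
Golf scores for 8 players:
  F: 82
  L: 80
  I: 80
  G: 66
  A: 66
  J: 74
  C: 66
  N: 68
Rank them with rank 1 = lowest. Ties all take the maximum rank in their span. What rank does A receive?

Sorted (ascending): 66, 66, 66, 68, 74, 80, 80, 82
The 3 values of 66 occupy positions 1–3 → each gets rank 3.
The 2 values of 80 occupy positions 6–7 → each gets rank 7.
A has value 66 → rank 3.

3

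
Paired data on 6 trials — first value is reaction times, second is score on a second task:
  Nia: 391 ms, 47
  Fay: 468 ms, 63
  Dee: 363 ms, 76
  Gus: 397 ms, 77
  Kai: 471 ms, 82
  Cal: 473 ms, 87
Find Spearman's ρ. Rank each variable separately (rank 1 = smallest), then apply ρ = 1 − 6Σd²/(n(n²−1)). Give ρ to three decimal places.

0.714

Ranks of variable 1: 2, 4, 1, 3, 5, 6
Ranks of variable 2: 1, 2, 3, 4, 5, 6
d = r₁ − r₂: 1, 2, -2, -1, 0, 0
d²: 1, 4, 4, 1, 0, 0; Σd² = 10
ρ = 1 − 6·10/(6·35) = 1 − 60/210 = 0.714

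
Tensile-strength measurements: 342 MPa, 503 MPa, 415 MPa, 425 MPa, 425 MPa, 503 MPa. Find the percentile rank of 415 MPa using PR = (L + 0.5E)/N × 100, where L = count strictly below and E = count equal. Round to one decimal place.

N = 6.
Strictly below 415: 1. Equal to 415: 1.
PR = (1 + 0.5·1)/6 × 100 = 25.0

25.0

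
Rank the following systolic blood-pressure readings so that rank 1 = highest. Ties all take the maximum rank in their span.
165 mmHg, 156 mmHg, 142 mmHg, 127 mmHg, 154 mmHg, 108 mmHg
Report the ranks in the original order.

1, 2, 4, 5, 3, 6

Sorted (descending): 165, 156, 154, 142, 127, 108
No ties — each value takes its position as its rank.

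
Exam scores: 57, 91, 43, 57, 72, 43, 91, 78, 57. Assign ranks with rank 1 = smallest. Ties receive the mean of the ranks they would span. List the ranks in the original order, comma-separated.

4, 8.5, 1.5, 4, 6, 1.5, 8.5, 7, 4

Sorted (ascending): 43, 43, 57, 57, 57, 72, 78, 91, 91
The 2 values of 43 occupy positions 1–2 → average rank (1+2)/2 = 1.5.
The 3 values of 57 occupy positions 3–5 → average rank 4.
The 2 values of 91 occupy positions 8–9 → average rank (8+9)/2 = 8.5.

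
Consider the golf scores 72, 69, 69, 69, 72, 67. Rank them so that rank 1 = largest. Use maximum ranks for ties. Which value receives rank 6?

Sorted (descending): 72, 72, 69, 69, 69, 67
The 2 values of 72 occupy positions 1–2 → each gets rank 2.
The 3 values of 69 occupy positions 3–5 → each gets rank 5.
Rank 6 → value 67.

67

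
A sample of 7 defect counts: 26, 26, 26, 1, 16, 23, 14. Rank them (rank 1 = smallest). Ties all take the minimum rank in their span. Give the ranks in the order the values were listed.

Sorted (ascending): 1, 14, 16, 23, 26, 26, 26
The 3 values of 26 occupy positions 5–7 → each gets rank 5.

5, 5, 5, 1, 3, 4, 2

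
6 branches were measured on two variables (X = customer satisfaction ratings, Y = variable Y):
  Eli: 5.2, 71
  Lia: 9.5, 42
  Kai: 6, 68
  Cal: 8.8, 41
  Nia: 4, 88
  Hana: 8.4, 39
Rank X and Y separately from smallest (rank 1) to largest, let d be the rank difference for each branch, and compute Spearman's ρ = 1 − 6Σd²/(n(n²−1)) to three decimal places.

-0.771

Ranks of variable 1: 2, 6, 3, 5, 1, 4
Ranks of variable 2: 5, 3, 4, 2, 6, 1
d = r₁ − r₂: -3, 3, -1, 3, -5, 3
d²: 9, 9, 1, 9, 25, 9; Σd² = 62
ρ = 1 − 6·62/(6·35) = 1 − 372/210 = -0.771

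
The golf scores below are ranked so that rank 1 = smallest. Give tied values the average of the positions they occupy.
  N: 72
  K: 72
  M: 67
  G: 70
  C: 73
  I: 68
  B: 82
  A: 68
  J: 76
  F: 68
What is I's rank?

3

Sorted (ascending): 67, 68, 68, 68, 70, 72, 72, 73, 76, 82
The 3 values of 68 occupy positions 2–4 → average rank 3.
The 2 values of 72 occupy positions 6–7 → average rank (6+7)/2 = 6.5.
I has value 68 → rank 3.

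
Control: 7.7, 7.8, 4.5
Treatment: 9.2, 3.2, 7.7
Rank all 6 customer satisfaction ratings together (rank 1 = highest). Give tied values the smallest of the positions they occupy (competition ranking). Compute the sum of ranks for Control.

10

Sorted (descending): 9.2, 7.8, 7.7, 7.7, 4.5, 3.2
The 2 values of 7.7 occupy positions 3–4 → each gets rank 3.
Control values → pooled ranks: 7.7→3, 7.8→2, 4.5→5
Rank sum = 3 + 2 + 5 = 10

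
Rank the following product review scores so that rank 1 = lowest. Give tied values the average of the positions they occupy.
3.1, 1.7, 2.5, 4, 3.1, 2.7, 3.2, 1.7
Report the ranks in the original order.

Sorted (ascending): 1.7, 1.7, 2.5, 2.7, 3.1, 3.1, 3.2, 4
The 2 values of 1.7 occupy positions 1–2 → average rank (1+2)/2 = 1.5.
The 2 values of 3.1 occupy positions 5–6 → average rank (5+6)/2 = 5.5.

5.5, 1.5, 3, 8, 5.5, 4, 7, 1.5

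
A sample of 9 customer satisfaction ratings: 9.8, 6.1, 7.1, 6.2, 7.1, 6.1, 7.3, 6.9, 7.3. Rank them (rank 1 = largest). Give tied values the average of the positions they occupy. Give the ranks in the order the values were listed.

Sorted (descending): 9.8, 7.3, 7.3, 7.1, 7.1, 6.9, 6.2, 6.1, 6.1
The 2 values of 7.3 occupy positions 2–3 → average rank (2+3)/2 = 2.5.
The 2 values of 7.1 occupy positions 4–5 → average rank (4+5)/2 = 4.5.
The 2 values of 6.1 occupy positions 8–9 → average rank (8+9)/2 = 8.5.

1, 8.5, 4.5, 7, 4.5, 8.5, 2.5, 6, 2.5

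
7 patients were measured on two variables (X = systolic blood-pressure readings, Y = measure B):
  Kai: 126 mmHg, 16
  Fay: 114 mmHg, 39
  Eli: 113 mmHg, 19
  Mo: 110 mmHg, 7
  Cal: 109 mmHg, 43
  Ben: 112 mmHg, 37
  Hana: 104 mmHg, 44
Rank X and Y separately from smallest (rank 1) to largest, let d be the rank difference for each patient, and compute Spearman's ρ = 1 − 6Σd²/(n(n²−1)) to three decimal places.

-0.536

Ranks of variable 1: 7, 6, 5, 3, 2, 4, 1
Ranks of variable 2: 2, 5, 3, 1, 6, 4, 7
d = r₁ − r₂: 5, 1, 2, 2, -4, 0, -6
d²: 25, 1, 4, 4, 16, 0, 36; Σd² = 86
ρ = 1 − 6·86/(7·48) = 1 − 516/336 = -0.536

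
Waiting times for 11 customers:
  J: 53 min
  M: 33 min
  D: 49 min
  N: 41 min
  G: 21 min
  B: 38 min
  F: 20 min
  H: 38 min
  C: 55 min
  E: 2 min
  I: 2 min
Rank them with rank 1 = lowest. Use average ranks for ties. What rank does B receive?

Sorted (ascending): 2, 2, 20, 21, 33, 38, 38, 41, 49, 53, 55
The 2 values of 2 occupy positions 1–2 → average rank (1+2)/2 = 1.5.
The 2 values of 38 occupy positions 6–7 → average rank (6+7)/2 = 6.5.
B has value 38 min → rank 6.5.

6.5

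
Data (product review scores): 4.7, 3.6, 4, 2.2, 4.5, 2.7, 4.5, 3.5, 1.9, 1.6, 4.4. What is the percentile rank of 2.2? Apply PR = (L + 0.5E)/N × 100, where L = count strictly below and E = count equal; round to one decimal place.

N = 11.
Strictly below 2.2: 2. Equal to 2.2: 1.
PR = (2 + 0.5·1)/11 × 100 = 22.7

22.7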